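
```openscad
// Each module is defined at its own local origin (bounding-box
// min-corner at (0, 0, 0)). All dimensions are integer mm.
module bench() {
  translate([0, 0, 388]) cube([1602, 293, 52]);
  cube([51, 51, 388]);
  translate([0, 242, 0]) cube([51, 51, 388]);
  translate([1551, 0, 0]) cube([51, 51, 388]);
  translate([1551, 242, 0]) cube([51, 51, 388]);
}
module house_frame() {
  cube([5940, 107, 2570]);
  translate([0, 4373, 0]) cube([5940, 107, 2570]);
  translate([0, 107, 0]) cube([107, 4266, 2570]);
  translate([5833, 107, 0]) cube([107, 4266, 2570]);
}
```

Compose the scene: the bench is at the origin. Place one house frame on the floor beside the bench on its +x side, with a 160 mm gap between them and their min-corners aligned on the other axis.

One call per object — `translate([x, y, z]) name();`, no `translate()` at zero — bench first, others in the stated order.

bench();
translate([1762, 0, 0]) house_frame();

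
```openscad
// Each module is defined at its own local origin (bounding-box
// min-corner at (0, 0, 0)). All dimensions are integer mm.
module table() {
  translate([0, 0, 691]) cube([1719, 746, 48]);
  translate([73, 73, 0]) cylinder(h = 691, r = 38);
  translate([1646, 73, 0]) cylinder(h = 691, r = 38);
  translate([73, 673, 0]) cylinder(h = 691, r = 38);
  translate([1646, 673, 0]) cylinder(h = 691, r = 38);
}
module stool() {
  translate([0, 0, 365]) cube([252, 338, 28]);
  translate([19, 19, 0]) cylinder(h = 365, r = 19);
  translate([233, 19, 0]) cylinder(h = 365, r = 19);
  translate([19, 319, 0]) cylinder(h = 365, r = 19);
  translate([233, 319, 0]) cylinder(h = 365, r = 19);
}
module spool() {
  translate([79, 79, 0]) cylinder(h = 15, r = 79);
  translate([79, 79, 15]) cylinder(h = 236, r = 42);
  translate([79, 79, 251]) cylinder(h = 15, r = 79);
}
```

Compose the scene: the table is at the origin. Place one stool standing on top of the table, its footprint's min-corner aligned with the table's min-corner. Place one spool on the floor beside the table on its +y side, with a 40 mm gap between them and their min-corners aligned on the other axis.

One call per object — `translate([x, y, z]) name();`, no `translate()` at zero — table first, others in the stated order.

table();
translate([0, 0, 739]) stool();
translate([0, 786, 0]) spool();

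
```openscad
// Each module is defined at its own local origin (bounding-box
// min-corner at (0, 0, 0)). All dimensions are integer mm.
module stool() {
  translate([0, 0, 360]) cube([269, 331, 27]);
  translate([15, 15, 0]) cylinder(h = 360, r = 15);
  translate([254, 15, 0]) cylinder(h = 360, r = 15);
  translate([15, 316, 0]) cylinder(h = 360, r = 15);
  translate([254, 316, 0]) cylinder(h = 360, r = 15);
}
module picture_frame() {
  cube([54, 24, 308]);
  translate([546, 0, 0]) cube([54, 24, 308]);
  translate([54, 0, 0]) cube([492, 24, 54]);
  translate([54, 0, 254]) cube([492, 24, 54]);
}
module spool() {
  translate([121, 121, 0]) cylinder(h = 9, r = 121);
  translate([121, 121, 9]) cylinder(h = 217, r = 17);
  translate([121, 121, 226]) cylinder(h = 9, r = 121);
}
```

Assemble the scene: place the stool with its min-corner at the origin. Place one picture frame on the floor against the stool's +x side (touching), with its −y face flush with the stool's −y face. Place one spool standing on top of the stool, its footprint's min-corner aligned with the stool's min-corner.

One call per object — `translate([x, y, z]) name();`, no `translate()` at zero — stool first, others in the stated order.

stool();
translate([269, 0, 0]) picture_frame();
translate([0, 0, 387]) spool();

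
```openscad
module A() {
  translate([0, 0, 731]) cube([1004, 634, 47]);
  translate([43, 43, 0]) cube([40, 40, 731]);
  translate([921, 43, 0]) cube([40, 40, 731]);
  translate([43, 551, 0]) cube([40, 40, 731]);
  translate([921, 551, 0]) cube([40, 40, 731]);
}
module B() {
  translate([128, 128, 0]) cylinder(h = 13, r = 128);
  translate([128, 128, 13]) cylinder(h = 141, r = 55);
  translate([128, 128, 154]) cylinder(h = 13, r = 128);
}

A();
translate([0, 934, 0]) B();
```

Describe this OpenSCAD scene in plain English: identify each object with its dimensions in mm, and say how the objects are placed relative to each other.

A is a rectangular dining table. The top is 1004×634×47 mm with its upper surface at z = 778 mm. It stands on four 40×40 mm square legs, each inset 43 mm from the nearest pair of top edges, running from the floor to the underside of the top.

B is a spool: two coaxial disc flanges of radius 128 mm and thickness 13 mm, joined by a core cylinder of radius 55 mm and height 141 mm. The lower flange rests on z = 0 and the three cylinders share a vertical axis.

The spool is on the floor beside the table on its +y side.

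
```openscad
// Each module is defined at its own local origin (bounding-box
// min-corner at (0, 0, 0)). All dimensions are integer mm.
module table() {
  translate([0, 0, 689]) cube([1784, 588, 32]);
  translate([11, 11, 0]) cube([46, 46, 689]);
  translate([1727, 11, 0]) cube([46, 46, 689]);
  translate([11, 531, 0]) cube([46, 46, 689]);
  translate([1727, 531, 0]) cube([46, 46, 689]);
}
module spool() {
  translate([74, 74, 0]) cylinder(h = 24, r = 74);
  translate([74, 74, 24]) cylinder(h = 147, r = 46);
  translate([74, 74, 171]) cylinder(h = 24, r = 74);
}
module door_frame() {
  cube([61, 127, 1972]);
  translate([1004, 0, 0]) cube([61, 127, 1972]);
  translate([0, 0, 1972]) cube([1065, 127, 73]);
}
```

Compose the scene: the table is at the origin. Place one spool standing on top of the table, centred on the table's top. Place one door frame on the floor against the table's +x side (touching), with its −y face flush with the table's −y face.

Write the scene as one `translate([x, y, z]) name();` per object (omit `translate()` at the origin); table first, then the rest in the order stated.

table();
translate([818, 220, 721]) spool();
translate([1784, 0, 0]) door_frame();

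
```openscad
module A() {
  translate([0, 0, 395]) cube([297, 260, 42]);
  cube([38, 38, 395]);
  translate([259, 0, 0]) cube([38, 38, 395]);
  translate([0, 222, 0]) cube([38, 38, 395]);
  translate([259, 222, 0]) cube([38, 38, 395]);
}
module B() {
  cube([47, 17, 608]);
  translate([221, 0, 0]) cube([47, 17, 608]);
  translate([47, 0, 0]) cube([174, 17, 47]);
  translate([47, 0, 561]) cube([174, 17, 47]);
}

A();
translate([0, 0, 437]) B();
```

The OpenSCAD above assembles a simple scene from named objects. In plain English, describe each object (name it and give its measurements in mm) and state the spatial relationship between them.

A is a simple wooden stool: a rectangular seat 297 mm (x) by 260 mm (y), 42 mm thick, top face at z = 437 mm, on four square legs, each 38×38 mm in cross-section. The legs rest on z = 0, each flush with a corner of the seat.

B is a rectangular picture frame lying in the x–z plane (depth along y). The opening is 174 mm wide (x) by 514 mm tall (z), surrounded by a border 47 mm wide on all four sides. The frame is 17 mm deep and is made of two full-height vertical stiles with two horizontal rails fitted between them.

The picture frame is on top of the stool.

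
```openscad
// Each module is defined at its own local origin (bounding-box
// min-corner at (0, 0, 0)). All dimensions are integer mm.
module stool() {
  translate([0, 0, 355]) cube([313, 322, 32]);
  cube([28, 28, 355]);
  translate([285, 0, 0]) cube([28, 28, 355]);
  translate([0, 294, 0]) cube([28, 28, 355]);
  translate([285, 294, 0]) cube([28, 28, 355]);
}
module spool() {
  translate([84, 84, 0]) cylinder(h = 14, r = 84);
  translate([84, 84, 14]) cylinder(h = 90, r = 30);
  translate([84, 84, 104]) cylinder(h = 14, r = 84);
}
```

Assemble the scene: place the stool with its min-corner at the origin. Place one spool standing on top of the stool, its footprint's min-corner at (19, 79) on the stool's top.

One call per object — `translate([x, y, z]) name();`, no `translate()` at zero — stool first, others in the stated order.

stool();
translate([19, 79, 387]) spool();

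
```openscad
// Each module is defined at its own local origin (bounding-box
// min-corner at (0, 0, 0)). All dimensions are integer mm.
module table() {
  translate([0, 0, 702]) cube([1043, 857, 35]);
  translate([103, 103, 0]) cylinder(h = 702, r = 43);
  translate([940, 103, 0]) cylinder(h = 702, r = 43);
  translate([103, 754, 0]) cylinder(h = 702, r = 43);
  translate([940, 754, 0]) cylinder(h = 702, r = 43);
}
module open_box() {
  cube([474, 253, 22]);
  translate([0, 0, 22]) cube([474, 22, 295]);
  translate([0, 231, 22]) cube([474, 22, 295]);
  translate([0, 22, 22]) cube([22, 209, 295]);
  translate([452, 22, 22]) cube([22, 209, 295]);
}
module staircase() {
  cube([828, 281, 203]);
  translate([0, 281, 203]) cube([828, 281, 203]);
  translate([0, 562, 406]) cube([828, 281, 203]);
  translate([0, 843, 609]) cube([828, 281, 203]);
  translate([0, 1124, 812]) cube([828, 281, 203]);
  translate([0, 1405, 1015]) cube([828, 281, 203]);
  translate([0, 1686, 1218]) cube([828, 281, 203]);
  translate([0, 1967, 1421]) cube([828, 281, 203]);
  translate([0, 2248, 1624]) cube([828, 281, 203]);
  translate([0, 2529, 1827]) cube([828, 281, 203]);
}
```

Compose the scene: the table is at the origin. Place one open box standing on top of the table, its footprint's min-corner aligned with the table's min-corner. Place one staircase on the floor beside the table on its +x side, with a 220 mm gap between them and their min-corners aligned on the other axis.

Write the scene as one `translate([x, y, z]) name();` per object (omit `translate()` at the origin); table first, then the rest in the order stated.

table();
translate([0, 0, 737]) open_box();
translate([1263, 0, 0]) staircase();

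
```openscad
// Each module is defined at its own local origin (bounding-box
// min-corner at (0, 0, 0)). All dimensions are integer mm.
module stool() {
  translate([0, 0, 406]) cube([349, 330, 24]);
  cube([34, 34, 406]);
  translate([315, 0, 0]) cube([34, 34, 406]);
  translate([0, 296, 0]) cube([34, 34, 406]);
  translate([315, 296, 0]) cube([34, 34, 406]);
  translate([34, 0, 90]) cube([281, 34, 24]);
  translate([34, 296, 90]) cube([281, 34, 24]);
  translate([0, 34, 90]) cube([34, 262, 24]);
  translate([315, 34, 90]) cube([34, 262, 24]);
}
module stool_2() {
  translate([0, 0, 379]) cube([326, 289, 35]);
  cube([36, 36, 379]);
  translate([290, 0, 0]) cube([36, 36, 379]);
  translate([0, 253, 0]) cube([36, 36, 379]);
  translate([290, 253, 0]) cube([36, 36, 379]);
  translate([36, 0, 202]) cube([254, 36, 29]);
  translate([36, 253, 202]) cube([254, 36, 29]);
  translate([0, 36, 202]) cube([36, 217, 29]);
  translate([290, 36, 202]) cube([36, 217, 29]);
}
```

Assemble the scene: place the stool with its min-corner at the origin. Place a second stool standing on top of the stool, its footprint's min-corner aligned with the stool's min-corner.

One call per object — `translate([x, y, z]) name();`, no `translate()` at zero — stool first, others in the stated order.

stool();
translate([0, 0, 430]) stool_2();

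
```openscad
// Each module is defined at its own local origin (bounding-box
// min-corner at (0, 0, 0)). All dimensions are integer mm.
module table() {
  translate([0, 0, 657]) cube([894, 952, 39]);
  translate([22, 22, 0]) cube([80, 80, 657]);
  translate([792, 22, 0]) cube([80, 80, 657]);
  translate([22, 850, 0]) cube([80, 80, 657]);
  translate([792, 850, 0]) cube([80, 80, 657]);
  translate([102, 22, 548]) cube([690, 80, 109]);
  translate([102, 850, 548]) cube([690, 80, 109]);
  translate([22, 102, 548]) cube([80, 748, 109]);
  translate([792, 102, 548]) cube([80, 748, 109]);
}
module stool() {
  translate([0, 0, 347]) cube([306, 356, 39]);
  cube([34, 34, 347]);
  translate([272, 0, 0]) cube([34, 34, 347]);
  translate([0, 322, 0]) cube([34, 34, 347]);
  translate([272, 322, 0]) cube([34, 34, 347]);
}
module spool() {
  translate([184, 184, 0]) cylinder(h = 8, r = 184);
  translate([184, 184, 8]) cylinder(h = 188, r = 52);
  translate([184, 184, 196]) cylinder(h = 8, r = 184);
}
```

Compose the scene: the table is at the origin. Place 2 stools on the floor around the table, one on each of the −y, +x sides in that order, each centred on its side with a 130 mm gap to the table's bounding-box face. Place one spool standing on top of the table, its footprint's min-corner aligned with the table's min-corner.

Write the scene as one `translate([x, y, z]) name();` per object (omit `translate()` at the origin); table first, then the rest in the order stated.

table();
translate([294, -486, 0]) stool();
translate([1024, 298, 0]) stool();
translate([0, 0, 696]) spool();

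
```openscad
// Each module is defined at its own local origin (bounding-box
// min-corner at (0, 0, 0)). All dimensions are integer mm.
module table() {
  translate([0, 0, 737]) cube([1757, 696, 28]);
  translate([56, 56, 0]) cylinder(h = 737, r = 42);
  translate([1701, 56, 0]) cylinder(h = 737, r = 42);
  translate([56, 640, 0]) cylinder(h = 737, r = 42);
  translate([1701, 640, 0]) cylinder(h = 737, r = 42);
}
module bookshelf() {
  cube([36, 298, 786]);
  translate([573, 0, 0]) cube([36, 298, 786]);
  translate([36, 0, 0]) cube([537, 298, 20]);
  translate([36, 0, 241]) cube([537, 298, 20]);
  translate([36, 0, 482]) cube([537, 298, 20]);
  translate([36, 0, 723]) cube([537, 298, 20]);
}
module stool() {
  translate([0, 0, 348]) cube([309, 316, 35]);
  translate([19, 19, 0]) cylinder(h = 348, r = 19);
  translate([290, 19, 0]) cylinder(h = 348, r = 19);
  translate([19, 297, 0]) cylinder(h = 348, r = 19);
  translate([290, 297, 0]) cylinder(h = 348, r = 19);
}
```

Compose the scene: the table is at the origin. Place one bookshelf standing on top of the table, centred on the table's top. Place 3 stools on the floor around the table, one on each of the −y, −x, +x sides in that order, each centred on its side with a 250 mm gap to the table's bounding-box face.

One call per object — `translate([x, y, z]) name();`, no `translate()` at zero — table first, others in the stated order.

table();
translate([574, 199, 765]) bookshelf();
translate([724, -566, 0]) stool();
translate([-559, 190, 0]) stool();
translate([2007, 190, 0]) stool();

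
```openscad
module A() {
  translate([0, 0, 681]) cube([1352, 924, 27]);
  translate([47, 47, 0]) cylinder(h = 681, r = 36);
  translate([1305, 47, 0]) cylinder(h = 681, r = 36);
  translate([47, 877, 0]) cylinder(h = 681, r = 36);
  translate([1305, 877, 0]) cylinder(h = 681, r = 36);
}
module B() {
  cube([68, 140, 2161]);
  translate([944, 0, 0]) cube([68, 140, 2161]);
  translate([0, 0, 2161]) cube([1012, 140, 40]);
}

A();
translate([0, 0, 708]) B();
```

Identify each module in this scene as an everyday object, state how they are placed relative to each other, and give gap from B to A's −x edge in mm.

The door frame's min-x is at 0; the table's min-x is 0; gap = 0 mm.

A is a table. B is a door frame. The door frame is on top of the table. The gap from the door frame to the table's −x edge is 0 mm.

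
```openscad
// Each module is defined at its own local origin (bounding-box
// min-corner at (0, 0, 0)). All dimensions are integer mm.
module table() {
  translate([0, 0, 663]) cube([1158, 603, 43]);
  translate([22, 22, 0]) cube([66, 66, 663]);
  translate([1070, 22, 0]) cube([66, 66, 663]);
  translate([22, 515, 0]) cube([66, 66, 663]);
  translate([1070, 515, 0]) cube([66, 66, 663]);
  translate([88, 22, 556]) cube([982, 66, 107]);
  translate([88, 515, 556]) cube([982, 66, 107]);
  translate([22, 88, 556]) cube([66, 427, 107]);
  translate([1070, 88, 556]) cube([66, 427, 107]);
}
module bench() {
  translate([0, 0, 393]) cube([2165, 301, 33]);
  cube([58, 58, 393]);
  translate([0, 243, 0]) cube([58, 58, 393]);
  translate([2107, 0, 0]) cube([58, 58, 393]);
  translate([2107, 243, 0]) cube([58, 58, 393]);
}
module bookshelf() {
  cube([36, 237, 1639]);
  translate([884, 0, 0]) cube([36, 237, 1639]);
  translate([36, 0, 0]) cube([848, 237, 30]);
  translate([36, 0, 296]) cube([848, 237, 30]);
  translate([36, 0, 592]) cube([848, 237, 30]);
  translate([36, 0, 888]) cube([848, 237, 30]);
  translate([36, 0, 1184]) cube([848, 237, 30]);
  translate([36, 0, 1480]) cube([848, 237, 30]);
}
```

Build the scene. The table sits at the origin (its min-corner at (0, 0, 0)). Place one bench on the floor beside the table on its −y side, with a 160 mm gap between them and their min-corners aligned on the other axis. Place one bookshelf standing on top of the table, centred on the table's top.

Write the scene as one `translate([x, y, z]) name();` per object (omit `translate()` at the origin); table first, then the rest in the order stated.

table();
translate([0, -461, 0]) bench();
translate([119, 183, 706]) bookshelf();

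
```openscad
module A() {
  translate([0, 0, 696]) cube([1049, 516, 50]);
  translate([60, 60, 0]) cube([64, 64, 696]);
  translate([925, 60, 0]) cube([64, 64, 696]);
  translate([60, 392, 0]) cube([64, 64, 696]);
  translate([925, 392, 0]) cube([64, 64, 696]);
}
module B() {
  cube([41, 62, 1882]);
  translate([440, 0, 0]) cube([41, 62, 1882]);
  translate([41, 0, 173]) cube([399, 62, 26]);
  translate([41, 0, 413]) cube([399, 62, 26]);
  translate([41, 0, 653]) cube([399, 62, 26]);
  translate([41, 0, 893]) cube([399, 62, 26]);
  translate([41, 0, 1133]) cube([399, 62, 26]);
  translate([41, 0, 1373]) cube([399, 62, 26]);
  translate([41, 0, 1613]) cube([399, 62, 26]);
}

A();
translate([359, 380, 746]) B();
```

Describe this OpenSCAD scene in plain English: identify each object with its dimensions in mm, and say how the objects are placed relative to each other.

A is a table: top 1049 mm (x) × 516 mm (y), 50 mm thick, upper face at z = 746 mm, on four 64×64 mm square legs, each inset 60 mm from the nearest pair of top edges, running from z = 0 to the bottom of the top.

B is a wooden ladder with two side rails of 41×62 mm section and 1882 mm height, set 481 mm apart overall. Between them run 7 rectangular rungs (62 mm deep, 26 mm thick), front faces flush with the rails' −y face. The bottom of the first rung is 173 mm above the floor and each subsequent rung is 240 mm higher than the one below.

The ladder is on top of the table.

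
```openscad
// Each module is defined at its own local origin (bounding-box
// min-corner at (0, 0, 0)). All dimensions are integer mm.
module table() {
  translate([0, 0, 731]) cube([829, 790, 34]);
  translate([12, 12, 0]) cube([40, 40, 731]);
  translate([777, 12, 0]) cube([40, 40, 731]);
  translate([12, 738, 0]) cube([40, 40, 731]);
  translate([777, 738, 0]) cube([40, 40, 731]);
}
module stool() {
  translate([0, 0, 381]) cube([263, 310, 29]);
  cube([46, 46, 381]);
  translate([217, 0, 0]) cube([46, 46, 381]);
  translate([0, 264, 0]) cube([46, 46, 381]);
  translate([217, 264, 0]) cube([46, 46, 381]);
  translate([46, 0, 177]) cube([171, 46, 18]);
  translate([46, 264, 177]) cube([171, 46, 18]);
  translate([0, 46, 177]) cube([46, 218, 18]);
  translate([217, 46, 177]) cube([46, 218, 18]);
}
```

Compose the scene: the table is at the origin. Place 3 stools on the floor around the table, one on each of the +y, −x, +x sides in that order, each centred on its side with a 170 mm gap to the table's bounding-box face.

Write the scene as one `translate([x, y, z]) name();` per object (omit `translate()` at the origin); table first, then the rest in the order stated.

table();
translate([283, 960, 0]) stool();
translate([-433, 240, 0]) stool();
translate([999, 240, 0]) stool();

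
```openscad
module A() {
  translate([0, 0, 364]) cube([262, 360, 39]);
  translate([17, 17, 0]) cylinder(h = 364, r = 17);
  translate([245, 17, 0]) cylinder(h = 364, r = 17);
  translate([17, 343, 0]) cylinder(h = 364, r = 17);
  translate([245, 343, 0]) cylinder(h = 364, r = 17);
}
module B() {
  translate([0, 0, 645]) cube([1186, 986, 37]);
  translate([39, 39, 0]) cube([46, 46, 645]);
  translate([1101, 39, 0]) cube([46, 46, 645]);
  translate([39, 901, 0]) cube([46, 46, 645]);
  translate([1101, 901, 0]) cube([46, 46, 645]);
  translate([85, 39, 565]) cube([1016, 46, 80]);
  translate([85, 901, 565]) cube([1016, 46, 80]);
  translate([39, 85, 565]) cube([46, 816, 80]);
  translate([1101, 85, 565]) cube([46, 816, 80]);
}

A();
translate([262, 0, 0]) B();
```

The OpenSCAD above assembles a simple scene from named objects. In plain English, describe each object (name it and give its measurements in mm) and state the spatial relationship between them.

A is a four-legged stool. The seat is 262×360 mm, 39 mm thick, top at z = 403 mm. It stands on four round legs, each 34 mm in diameter, from z = 0 to the seat underside, each leg's axis is inset half a diameter from the nearest pair of seat edges (so the leg's bounding box is flush with the corner).

B is a rectangular dining table. The top is 1186×986×37 mm with its upper surface at z = 682 mm. It stands on four 46×46 mm square legs, each inset 39 mm from the nearest pair of top edges, running from the floor to the underside of the top. Four apron rails, 46 mm thick and 80 mm tall, run between adjacent legs with their top edges flush with the underside of the top and their outer faces flush with the legs' outer faces.

The table is against the stool's +x side, with their −y faces flush.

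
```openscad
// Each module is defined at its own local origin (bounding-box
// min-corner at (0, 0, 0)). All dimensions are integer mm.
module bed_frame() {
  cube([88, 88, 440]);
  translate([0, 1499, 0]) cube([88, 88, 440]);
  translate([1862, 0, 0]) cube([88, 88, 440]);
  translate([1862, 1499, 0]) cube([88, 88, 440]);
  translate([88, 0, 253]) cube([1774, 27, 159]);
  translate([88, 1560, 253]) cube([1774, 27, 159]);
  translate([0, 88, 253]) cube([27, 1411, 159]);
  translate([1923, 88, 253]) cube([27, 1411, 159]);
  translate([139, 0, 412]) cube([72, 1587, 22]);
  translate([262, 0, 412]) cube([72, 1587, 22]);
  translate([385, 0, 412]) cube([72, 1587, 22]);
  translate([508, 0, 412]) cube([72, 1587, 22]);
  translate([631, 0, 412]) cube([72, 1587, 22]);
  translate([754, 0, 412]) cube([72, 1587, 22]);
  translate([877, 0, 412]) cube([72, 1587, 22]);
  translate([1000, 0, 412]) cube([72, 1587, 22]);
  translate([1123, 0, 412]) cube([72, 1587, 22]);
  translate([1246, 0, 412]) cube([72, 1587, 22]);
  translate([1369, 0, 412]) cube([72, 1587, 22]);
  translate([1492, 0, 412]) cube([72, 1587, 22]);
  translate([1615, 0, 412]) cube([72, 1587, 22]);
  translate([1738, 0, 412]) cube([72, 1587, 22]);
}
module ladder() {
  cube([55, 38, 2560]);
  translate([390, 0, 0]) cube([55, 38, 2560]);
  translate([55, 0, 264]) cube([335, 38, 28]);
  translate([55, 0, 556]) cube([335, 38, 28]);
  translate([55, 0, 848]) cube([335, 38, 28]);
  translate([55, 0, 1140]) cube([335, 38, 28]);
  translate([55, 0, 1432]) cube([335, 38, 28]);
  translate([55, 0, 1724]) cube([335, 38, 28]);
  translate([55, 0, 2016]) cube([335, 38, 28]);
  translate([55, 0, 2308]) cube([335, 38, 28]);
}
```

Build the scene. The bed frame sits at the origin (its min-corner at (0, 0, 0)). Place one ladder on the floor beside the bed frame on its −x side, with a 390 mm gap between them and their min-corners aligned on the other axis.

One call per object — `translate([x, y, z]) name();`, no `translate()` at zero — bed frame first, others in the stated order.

bed_frame();
translate([-835, 0, 0]) ladder();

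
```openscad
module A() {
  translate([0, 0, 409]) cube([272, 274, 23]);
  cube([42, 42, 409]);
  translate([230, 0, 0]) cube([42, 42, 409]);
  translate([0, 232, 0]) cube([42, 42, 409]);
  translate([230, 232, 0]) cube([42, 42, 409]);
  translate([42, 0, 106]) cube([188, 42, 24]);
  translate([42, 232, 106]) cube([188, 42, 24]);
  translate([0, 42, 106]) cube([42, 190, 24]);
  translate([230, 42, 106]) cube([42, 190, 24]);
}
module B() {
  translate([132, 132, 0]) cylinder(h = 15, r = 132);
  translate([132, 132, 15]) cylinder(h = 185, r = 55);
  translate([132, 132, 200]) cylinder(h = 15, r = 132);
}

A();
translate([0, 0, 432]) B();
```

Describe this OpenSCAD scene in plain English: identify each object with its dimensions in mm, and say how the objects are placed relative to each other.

A is a simple wooden stool: a rectangular seat 272 mm (x) by 274 mm (y), 23 mm thick, top face at z = 432 mm, on four square legs, each 42×42 mm in cross-section. The legs rest on z = 0, each flush with a corner of the seat. Four stretchers, 42 mm wide and 24 mm tall, connect adjacent legs with their undersides at z = 106 mm, each running between the inner faces of the legs it joins and aligned with the legs' outer faces on the other axis.

B is a spool: two coaxial disc flanges of radius 132 mm and thickness 15 mm, joined by a core cylinder of radius 55 mm and height 185 mm. The lower flange rests on z = 0 and the three cylinders share a vertical axis.

The spool is on top of the stool.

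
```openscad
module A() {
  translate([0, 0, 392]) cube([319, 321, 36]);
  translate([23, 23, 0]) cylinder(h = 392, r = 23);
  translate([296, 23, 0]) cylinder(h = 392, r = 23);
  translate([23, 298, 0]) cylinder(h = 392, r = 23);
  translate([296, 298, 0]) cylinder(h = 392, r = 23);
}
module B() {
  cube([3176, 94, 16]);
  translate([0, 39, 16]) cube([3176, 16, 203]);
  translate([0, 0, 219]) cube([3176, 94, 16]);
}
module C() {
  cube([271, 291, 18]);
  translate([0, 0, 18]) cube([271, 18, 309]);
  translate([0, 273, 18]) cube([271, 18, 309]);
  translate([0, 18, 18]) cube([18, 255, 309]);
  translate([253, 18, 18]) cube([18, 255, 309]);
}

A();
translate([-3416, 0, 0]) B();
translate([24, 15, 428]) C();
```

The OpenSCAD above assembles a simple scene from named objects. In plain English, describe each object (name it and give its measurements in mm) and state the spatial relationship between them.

A is a simple wooden stool: a rectangular seat 319 mm (x) by 321 mm (y), 36 mm thick, top face at z = 428 mm, on four round legs, each 46 mm in diameter. The legs rest on z = 0, each leg's axis is inset half a diameter from the nearest pair of seat edges (so the leg's bounding box is flush with the corner).

B is an I-beam lying along x, 3176 mm long. Overall section height 235 mm. Two flanges 94 mm wide (y) and 16 mm thick, one on the floor and one at the top; a web 16 mm thick runs between them, centred on the flange width.

C is an open-topped rectangular box: outside dimensions 271×291×327 mm, with a uniform wall and base thickness of 18 mm. The base is a full 271×291 slab on the floor; four walls sit on top of the base. The front and back walls (the −y and +y sides) span the full width; the two side walls fit between them.

The I-beam is on the floor beside the stool on its −x side. The open box is on top of the stool, centred.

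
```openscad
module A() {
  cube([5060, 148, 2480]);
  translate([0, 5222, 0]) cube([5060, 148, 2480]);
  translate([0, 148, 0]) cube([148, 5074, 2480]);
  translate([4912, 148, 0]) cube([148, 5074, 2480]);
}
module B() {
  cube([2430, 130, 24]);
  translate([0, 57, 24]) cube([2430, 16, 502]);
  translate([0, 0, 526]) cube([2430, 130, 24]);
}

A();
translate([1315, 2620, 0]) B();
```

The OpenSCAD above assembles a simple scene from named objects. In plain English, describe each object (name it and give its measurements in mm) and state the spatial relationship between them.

A is the wall frame of a small rectangular building: four walls, each 2480 mm tall and 148 mm thick, enclosing a footprint 5060 mm (x) by 5370 mm (y) outside-to-outside, with no floor or roof. The front and back walls (the −y and +y sides) span the full width; the two side walls fit between them.

B is an I-beam lying along x, 2430 mm long. Overall section height 550 mm. Two flanges 130 mm wide (y) and 24 mm thick, one on the floor and one at the top; a web 16 mm thick runs between them, centred on the flange width.

The I-beam sits inside the house frame, centred.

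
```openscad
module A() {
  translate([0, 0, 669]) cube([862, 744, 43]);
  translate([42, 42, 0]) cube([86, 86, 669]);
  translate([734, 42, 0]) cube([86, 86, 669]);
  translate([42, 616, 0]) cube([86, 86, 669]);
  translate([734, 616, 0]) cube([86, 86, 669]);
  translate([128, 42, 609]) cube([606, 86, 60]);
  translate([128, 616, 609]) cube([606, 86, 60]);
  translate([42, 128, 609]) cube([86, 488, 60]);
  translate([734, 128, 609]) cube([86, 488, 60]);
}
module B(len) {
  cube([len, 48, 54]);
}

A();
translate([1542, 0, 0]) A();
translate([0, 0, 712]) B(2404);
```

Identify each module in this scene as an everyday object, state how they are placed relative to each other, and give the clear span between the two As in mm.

A is a table. B is a beam. A beam spans the tops of two tables. The clear span between the two tables is 680 mm.

Second table starts at x = 1542; first ends at x = 862; clear span = 1542 − 862 = 680 mm.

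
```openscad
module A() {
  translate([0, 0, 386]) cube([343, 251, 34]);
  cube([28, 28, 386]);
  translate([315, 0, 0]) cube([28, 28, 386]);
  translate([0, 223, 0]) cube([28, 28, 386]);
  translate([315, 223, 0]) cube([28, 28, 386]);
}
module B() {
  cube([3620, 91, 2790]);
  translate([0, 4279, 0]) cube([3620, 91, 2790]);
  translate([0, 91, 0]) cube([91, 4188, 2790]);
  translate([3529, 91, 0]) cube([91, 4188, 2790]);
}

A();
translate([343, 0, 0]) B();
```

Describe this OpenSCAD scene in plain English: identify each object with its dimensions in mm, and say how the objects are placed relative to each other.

A is a simple wooden stool: a rectangular seat 343 mm (x) by 251 mm (y), 34 mm thick, top face at z = 420 mm, on four square legs, each 28×28 mm in cross-section. The legs rest on z = 0, each flush with a corner of the seat.

B is the wall frame of a small rectangular building: four walls, each 2790 mm tall and 91 mm thick, enclosing a footprint 3620 mm (x) by 4370 mm (y) outside-to-outside, with no floor or roof. The front and back walls (the −y and +y sides) span the full width; the two side walls fit between them.

The house frame is against the stool's +x side, with their −y faces flush.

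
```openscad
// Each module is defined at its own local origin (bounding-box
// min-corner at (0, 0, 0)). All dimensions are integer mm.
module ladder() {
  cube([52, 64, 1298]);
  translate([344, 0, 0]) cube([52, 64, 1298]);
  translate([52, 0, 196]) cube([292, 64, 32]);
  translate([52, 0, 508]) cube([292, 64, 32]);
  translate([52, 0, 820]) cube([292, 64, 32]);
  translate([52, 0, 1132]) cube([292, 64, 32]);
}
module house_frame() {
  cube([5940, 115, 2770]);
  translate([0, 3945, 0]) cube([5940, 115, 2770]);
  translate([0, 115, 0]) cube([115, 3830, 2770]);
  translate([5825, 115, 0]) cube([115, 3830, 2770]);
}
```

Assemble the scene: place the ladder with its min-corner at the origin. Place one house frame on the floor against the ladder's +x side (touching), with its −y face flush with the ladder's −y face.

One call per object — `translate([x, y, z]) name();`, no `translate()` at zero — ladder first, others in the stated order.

ladder();
translate([396, 0, 0]) house_frame();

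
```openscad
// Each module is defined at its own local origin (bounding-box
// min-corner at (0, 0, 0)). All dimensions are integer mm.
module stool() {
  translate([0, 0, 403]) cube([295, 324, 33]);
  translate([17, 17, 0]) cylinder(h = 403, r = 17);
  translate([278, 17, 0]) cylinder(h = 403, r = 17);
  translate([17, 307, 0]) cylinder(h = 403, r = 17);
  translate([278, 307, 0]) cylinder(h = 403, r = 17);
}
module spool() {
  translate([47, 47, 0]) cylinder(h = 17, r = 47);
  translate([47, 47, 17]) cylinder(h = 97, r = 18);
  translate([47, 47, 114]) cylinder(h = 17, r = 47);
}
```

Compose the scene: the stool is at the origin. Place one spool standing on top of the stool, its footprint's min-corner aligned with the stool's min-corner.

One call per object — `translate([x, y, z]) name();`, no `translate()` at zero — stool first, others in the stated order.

stool();
translate([0, 0, 436]) spool();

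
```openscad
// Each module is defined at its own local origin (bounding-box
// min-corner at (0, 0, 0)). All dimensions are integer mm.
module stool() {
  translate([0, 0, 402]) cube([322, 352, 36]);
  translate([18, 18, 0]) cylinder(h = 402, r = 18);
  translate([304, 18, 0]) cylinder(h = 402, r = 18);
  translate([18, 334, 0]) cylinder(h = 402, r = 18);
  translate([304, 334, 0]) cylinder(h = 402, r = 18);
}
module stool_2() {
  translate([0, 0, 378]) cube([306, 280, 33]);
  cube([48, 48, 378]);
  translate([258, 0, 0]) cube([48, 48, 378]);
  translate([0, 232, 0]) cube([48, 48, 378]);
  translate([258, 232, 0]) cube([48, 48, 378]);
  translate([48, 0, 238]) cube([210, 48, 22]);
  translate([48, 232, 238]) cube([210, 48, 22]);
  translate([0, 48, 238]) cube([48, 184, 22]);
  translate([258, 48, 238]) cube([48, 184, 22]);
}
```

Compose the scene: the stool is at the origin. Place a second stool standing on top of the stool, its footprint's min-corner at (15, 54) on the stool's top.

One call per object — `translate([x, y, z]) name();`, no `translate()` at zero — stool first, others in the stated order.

stool();
translate([15, 54, 438]) stool_2();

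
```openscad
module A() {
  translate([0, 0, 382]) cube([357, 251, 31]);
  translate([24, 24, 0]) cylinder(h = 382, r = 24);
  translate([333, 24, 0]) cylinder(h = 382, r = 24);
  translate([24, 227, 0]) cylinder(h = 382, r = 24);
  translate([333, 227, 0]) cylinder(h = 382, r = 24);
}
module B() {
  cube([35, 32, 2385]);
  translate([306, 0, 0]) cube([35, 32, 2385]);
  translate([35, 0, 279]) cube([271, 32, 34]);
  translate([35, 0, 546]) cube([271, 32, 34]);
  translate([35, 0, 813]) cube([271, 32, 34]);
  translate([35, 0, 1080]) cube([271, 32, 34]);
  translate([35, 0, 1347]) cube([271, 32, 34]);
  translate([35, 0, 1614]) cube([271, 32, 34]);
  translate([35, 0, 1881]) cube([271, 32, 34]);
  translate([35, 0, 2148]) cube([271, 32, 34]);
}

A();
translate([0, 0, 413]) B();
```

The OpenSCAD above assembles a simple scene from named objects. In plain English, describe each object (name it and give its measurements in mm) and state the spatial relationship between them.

A is a four-legged stool. The seat is a 357×251×31 mm slab whose top surface is at z = 413 mm; four round legs, each 48 mm in diameter, run from the floor (z = 0) to the underside of the seat, each leg's axis is inset half a diameter from the nearest pair of seat edges (so the leg's bounding box is flush with the corner).

B is a wooden ladder with two side rails of 35×32 mm section and 2385 mm height, set 341 mm apart overall. Between them run 8 rectangular rungs (32 mm deep, 34 mm thick), front faces flush with the rails' −y face. The bottom of the first rung is 279 mm above the floor and each subsequent rung is 267 mm higher than the one below.

The ladder is on top of the stool.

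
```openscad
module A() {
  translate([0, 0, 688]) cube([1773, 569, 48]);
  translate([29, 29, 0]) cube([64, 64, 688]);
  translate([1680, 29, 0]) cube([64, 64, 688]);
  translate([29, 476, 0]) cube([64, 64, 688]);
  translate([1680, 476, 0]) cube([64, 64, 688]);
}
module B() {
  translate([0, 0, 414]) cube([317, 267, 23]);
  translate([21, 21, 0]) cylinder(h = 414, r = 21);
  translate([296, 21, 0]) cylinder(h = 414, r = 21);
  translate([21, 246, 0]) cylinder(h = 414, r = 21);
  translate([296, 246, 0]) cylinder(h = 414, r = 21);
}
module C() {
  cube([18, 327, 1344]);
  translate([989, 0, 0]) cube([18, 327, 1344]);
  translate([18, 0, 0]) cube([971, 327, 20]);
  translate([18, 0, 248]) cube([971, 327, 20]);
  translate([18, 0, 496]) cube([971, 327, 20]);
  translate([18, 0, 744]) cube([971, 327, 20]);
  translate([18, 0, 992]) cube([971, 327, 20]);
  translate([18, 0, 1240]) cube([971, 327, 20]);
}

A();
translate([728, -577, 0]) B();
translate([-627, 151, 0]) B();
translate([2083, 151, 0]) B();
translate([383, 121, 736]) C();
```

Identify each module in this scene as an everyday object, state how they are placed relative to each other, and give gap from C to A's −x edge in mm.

The bookshelf's min-x is at 383; the table's min-x is 0; gap = 383 mm.

A is a table. B is a stool. C is a bookshelf. Three stools sit around the table at the −y, −x, +x sides. The bookshelf is on top of the table, centred. The gap from the bookshelf to the table's −x edge is 383 mm.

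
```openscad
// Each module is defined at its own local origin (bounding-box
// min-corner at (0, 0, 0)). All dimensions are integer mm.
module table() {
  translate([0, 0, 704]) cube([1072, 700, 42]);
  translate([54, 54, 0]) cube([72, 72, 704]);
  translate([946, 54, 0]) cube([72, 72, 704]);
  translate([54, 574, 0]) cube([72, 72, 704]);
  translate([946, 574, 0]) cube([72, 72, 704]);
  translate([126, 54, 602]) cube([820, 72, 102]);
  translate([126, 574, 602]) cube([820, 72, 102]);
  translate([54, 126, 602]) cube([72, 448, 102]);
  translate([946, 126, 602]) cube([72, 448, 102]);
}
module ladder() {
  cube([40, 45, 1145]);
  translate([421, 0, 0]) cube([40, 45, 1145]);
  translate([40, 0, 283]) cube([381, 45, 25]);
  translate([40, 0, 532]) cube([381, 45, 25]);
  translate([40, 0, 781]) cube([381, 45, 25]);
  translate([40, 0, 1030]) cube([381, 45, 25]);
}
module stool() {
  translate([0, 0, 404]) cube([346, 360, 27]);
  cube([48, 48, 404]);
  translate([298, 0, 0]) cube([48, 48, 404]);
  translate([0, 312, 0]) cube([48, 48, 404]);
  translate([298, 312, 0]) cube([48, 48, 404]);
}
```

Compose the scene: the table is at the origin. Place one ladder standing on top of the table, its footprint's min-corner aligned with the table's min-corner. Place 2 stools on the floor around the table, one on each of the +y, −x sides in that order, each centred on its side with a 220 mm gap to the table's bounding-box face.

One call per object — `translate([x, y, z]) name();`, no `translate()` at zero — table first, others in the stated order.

table();
translate([0, 0, 746]) ladder();
translate([363, 920, 0]) stool();
translate([-566, 170, 0]) stool();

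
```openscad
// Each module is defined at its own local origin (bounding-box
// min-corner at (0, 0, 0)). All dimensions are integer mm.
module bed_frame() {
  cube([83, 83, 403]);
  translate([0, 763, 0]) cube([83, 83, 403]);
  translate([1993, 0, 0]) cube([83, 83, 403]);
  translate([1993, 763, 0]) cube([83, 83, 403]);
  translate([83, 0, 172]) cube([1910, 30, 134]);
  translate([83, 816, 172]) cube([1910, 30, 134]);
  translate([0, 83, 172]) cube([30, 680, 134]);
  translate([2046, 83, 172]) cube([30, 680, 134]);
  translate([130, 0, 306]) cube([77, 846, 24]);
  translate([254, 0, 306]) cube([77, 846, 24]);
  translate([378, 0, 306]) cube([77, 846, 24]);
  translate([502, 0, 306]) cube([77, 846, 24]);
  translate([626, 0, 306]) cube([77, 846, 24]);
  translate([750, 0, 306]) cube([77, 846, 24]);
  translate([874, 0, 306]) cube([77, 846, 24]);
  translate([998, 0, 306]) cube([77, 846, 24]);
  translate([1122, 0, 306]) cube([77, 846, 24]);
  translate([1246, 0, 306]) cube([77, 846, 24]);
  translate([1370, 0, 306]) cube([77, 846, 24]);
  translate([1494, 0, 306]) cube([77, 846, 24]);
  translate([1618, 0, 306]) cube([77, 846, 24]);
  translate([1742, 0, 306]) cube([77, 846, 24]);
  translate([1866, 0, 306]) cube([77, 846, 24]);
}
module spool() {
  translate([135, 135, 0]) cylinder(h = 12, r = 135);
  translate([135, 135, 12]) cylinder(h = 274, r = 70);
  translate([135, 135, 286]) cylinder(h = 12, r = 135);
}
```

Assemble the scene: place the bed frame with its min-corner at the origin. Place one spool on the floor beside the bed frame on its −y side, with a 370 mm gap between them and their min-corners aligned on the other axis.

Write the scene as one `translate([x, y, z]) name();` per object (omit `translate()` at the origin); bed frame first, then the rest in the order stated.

bed_frame();
translate([0, -640, 0]) spool();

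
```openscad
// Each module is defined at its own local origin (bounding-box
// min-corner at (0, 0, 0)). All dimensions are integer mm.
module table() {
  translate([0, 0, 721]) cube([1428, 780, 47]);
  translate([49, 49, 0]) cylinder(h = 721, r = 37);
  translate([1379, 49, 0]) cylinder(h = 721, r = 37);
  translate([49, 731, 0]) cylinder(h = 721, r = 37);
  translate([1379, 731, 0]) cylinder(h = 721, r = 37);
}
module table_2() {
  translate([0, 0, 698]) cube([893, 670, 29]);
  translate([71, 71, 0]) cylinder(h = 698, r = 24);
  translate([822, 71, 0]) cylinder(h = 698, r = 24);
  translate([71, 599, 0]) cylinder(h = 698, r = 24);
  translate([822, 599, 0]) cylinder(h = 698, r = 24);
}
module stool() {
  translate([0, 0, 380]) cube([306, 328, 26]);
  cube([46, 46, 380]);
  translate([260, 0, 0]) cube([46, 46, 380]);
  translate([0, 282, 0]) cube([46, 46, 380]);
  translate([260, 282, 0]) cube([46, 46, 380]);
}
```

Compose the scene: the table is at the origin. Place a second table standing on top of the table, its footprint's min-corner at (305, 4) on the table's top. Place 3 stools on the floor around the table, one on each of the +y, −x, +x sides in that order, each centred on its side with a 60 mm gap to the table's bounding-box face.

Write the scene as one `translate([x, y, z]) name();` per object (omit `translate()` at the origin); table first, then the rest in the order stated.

table();
translate([305, 4, 768]) table_2();
translate([561, 840, 0]) stool();
translate([-366, 226, 0]) stool();
translate([1488, 226, 0]) stool();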